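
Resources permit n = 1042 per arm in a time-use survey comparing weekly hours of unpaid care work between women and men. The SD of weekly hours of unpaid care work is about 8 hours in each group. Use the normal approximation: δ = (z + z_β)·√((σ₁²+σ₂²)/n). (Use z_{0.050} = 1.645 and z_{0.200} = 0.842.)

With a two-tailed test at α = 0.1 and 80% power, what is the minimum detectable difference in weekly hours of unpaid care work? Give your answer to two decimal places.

δ = (z_{α/2} + z_β) · √((σ₁²+σ₂²)/n)
  = (1.645 + 0.842) · √(128/1042)
  = 2.487 · √0.12284
  = 2.487 · 0.3505
  = 0.8717

Minimum detectable difference ≈ 0.87 hours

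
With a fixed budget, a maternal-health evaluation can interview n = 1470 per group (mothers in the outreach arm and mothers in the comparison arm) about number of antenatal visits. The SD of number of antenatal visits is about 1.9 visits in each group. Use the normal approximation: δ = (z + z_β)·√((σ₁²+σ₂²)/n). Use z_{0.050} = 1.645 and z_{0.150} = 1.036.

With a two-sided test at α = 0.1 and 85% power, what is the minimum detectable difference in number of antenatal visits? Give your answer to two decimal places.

Minimum detectable difference ≈ 0.19 visits

δ = (z_{α/2} + z_β) · √((σ₁²+σ₂²)/n)
  = (1.645 + 1.036) · √(7.22/1470)
  = 2.681 · √0.00491
  = 2.681 · 0.0701
  = 0.1879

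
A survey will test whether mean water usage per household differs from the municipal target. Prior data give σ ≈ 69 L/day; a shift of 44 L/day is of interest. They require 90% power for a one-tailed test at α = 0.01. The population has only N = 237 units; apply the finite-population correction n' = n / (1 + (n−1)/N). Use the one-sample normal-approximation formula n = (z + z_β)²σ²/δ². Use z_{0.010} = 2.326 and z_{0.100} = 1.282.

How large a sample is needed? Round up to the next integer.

n = 29

n = (z_α + z_β)² · σ² / δ²
  = (2.326 + 1.282)² · 69² / 44²
  = 13.0177 · 4761 / 1936
  = 32.01
Finite-population correction (N = 237): 32.01 / (1 + (32.01 − 1)/237) = 28.31.
Round up → n = 29.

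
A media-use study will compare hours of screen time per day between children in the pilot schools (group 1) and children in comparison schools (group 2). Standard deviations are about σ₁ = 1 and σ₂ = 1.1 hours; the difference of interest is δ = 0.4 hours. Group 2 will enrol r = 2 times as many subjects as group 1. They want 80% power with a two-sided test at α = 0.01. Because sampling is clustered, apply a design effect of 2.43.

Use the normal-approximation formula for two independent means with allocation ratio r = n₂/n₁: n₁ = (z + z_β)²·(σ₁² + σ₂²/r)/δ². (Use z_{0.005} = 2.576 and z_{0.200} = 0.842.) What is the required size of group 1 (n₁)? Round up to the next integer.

n₁ = 285

n₁ = (z_{α/2} + z_β)² · (σ₁² + σ₂²/r) / δ²
   = (2.576 + 0.842)² · (1² + 1.1²/2) / 0.4²
   = 11.6827 · (1 + 0.605) / 0.16
   = 11.6827 · 1.605 / 0.16
   = 117.19
Design effect: 2.43 × 117.19 = 284.78.
Round up → n₁ = 285; n₂ = r·n₁ = 2 × 285 = 570.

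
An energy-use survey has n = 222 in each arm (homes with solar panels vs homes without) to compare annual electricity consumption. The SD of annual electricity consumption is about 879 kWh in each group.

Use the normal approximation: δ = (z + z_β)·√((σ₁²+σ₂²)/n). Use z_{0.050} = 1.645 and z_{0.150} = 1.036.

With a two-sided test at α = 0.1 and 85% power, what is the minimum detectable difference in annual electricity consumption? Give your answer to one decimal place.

Minimum detectable difference ≈ 223.7 kWh

δ = (z_{α/2} + z_β) · √((σ₁²+σ₂²)/n)
  = (1.645 + 1.036) · √(1545282/222)
  = 2.681 · √6960.7
  = 2.681 · 83.4310
  = 223.6785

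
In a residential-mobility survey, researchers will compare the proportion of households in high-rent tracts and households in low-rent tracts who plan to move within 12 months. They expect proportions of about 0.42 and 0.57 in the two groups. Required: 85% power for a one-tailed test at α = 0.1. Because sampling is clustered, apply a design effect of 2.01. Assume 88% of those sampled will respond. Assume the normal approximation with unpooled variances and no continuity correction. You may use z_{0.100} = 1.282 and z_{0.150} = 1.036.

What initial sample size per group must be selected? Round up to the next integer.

n = 267 per group

n = (z_α + z_β)² · [p₁(1−p₁) + p₂(1−p₂)] / (p₁ − p₂)²
  = (1.282 + 1.036)² · (0.42·0.58 + 0.57·0.43) / (-0.15)²
  = (2.318)² · (0.2436 + 0.2451) / 0.0225
  = 5.3731 · 0.4887 / 0.0225
  = 116.70
Design effect: 2.01 × 116.70 = 234.58.
Adjust for 88% response: 234.58 / 0.88 = 266.56.
Round up → n = 267 per group.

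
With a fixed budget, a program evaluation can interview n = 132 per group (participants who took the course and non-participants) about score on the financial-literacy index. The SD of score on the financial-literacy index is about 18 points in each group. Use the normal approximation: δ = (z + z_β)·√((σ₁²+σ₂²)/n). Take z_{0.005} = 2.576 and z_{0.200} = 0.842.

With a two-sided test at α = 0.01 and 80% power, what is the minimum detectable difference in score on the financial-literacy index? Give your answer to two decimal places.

δ = (z_{α/2} + z_β) · √((σ₁²+σ₂²)/n)
  = (2.576 + 0.842) · √(648/132)
  = 3.418 · √4.9091
  = 3.418 · 2.2156
  = 7.5731

Minimum detectable difference ≈ 7.57 points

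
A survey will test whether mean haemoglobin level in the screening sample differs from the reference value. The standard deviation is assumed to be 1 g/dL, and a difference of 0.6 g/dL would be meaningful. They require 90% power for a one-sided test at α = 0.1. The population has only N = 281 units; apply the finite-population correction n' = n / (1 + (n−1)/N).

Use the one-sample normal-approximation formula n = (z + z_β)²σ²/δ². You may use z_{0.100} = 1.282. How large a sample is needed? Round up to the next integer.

n = 18

n = (z_α + z_β)² · σ² / δ²
  = (1.282 + 1.282)² · 1² / 0.6²
  = 6.5741 · 1 / 0.36
  = 18.26
Finite-population correction (N = 281): 18.26 / (1 + (18.26 − 1)/281) = 17.20.
Round up → n = 18.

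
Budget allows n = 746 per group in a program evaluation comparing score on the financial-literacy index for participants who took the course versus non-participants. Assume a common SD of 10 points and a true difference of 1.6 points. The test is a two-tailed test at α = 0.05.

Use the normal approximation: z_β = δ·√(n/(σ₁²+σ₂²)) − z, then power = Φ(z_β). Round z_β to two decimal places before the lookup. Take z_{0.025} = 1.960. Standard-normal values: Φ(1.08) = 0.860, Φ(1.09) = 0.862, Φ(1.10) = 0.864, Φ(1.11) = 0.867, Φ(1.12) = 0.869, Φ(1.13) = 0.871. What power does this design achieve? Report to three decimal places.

z_β = δ·√(n/(σ₁²+σ₂²)) − z_{α/2}
    = 1.6 · √(746/200) − 1.960
    = 1.6 · 1.93132 − 1.960
    = 3.0901 − 1.960 = 1.1301 → 1.13
Power = Φ(1.13) = 0.871.

Power ≈ 0.871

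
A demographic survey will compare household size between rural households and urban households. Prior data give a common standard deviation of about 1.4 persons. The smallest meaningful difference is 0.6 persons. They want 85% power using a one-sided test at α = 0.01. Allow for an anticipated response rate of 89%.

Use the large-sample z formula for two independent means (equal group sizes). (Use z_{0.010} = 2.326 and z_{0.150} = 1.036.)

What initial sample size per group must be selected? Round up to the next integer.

n = 139 per group

n = (z_α + z_β)² · (σ₁² + σ₂²) / δ²
  = (2.326 + 1.036)² · (2·1.4² = 3.92) / 0.6²
  = 11.3030 · 3.92 / 0.36
  = 123.08
Adjust for 89% response: 123.08 / 0.89 = 138.29.
Round up → n = 139 per group.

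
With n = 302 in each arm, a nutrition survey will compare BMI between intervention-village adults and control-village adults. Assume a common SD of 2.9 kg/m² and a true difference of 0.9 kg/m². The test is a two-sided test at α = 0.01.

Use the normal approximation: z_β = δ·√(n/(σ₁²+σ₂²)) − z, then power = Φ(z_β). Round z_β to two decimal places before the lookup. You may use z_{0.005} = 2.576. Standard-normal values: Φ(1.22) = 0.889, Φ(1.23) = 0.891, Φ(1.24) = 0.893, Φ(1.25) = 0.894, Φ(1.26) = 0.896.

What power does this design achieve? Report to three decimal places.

z_β = δ·√(n/(σ₁²+σ₂²)) − z_{α/2}
    = 0.9 · √(302/16.82) − 2.576
    = 0.9 · 4.23731 − 2.576
    = 3.8136 − 2.576 = 1.2376 → 1.24
Power = Φ(1.24) = 0.893.

Power ≈ 0.893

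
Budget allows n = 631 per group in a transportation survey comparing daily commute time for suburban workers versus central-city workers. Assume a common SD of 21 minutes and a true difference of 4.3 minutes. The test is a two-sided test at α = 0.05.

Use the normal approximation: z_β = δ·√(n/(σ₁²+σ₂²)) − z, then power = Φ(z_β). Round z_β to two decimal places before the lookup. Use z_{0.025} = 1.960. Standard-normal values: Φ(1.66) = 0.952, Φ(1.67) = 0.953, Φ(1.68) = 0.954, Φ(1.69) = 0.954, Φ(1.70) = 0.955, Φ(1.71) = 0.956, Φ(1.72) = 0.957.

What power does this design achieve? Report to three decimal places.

Power ≈ 0.954

z_β = δ·√(n/(σ₁²+σ₂²)) − z_{α/2}
    = 4.3 · √(631/882) − 1.960
    = 4.3 · 0.84582 − 1.960
    = 3.6370 − 1.960 = 1.6770 → 1.68
Power = Φ(1.68) = 0.954.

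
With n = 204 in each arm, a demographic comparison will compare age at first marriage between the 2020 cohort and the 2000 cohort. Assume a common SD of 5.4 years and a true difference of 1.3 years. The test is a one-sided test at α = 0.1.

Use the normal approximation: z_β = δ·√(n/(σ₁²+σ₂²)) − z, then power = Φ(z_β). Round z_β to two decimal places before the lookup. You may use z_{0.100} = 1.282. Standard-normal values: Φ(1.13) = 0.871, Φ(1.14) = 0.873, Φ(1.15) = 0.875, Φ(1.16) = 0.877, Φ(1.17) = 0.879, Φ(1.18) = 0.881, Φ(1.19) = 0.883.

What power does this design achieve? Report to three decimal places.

Power ≈ 0.875

z_β = δ·√(n/(σ₁²+σ₂²)) − z_α
    = 1.3 · √(204/58.32) − 1.282
    = 1.3 · 1.87028 − 1.282
    = 2.4314 − 1.282 = 1.1494 → 1.15
Power = Φ(1.15) = 0.875.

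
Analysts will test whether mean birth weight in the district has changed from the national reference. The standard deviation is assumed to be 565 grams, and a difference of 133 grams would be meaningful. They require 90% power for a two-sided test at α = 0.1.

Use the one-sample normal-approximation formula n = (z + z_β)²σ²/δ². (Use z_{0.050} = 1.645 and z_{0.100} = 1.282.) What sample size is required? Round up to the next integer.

n = (z_{α/2} + z_β)² · σ² / δ²
  = (1.645 + 1.282)² · 565² / 133²
  = 8.5673 · 319225 / 17689
  = 154.61
Round up → n = 155.

n = 155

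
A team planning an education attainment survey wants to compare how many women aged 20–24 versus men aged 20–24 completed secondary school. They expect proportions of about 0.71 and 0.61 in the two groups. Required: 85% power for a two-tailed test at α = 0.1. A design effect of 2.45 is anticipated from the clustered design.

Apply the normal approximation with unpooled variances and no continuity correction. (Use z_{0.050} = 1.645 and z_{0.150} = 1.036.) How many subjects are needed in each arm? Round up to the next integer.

n = 782 per group

n = (z_{α/2} + z_β)² · [p₁(1−p₁) + p₂(1−p₂)] / (p₁ − p₂)²
  = (1.645 + 1.036)² · (0.71·0.29 + 0.61·0.39) / (0.10)²
  = (2.681)² · (0.2059 + 0.2379) / 0.0100
  = 7.1878 · 0.4438 / 0.0100
  = 318.99
Design effect: 2.45 × 318.99 = 781.53.
Round up → n = 782 per group.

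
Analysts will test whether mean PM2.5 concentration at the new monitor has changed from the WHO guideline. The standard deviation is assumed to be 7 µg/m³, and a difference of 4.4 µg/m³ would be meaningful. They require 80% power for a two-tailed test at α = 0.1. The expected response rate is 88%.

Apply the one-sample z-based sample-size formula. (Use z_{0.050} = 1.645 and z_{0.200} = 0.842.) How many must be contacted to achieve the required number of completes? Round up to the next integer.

n = (z_{α/2} + z_β)² · σ² / δ²
  = (1.645 + 0.842)² · 7² / 4.4²
  = 6.1852 · 49 / 19.36
  = 15.65
Adjust for 88% response: 15.65 / 0.88 = 17.79.
Round up → n = 18.

n = 18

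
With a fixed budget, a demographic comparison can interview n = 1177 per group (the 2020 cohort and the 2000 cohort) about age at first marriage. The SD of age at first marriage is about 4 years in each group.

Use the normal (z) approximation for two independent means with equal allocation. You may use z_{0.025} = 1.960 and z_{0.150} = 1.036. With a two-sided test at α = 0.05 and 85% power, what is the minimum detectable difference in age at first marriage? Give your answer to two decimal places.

δ = (z_{α/2} + z_β) · √((σ₁²+σ₂²)/n)
  = (1.960 + 1.036) · √(32/1177)
  = 2.996 · √0.02719
  = 2.996 · 0.1649
  = 0.4940

Minimum detectable difference ≈ 0.49 years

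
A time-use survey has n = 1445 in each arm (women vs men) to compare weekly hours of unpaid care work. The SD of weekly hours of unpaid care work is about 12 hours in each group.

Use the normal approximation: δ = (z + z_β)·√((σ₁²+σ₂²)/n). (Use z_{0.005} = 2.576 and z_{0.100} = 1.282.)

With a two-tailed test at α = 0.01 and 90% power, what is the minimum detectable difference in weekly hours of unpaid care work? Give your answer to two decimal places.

δ = (z_{α/2} + z_β) · √((σ₁²+σ₂²)/n)
  = (2.576 + 1.282) · √(288/1445)
  = 3.858 · √0.19931
  = 3.858 · 0.4464
  = 1.7224

Minimum detectable difference ≈ 1.72 hours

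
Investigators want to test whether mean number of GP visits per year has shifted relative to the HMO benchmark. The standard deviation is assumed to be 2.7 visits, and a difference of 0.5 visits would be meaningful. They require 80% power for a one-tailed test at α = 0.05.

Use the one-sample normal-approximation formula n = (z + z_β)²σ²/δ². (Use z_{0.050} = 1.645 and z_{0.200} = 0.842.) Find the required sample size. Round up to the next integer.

n = (z_α + z_β)² · σ² / δ²
  = (1.645 + 0.842)² · 2.7² / 0.5²
  = 6.1852 · 7.29 / 0.25
  = 180.36
Round up → n = 181.

n = 181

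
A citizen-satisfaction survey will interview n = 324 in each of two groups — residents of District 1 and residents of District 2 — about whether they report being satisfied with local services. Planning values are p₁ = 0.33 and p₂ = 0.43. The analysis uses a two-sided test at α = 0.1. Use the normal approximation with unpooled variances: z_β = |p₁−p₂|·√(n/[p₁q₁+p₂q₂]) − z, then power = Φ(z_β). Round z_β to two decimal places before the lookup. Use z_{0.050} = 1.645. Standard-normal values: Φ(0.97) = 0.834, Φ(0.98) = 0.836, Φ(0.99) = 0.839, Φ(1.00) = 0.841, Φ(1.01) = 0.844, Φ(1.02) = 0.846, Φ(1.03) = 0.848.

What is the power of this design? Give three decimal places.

z_β = |p₁−p₂|·√(n/[p₁q₁+p₂q₂]) − z_{α/2}
    = 0.10 · √(324/0.4662) − 1.645
    = 0.10 · 26.3625 − 1.645
    = 2.6362 − 1.645 = 0.9912 → 0.99
Power = Φ(0.99) = 0.839.

Power ≈ 0.839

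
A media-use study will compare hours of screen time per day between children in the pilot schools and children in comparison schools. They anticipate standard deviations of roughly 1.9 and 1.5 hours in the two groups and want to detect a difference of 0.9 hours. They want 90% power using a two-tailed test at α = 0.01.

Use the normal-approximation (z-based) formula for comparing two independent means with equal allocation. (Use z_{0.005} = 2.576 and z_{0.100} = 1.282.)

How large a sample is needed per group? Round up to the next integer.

n = 108 per group

n = (z_{α/2} + z_β)² · (σ₁² + σ₂²) / δ²
  = (2.576 + 1.282)² · (1.9² + 1.5² = 5.86) / 0.9²
  = 14.8842 · 5.86 / 0.81
  = 107.68
Round up → n = 108 per group.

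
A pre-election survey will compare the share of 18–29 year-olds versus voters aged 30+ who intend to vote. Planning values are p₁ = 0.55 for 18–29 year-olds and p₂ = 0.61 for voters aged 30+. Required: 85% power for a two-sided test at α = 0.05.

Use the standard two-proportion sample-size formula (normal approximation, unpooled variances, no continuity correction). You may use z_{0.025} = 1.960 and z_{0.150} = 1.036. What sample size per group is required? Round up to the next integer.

n = (z_{α/2} + z_β)² · [p₁(1−p₁) + p₂(1−p₂)] / (p₁ − p₂)²
  = (1.960 + 1.036)² · (0.55·0.45 + 0.61·0.39) / (-0.06)²
  = (2.996)² · (0.2475 + 0.2379) / 0.0036
  = 8.9760 · 0.4854 / 0.0036
  = 1210.27
Round up → n = 1211 per group.

n = 1211 per group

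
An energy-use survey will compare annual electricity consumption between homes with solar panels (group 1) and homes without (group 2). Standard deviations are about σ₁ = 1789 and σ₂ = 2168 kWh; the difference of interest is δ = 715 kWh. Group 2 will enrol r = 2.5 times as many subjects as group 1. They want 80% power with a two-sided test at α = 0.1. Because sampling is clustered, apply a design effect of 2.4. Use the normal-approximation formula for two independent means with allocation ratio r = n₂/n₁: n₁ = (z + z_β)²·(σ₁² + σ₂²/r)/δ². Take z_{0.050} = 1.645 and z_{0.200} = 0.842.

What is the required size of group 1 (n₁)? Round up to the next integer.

n₁ = 148

n₁ = (z_{α/2} + z_β)² · (σ₁² + σ₂²/r) / δ²
   = (1.645 + 0.842)² · (1789² + 2168²/2.5) / 715²
   = 6.1852 · (3200521 + 1880089.6) / 511225
   = 6.1852 · 5080610.6 / 511225
   = 61.47
Design effect: 2.4 × 61.47 = 147.53.
Round up → n₁ = 148; n₂ = r·n₁ = 2.5 × 148 = 370.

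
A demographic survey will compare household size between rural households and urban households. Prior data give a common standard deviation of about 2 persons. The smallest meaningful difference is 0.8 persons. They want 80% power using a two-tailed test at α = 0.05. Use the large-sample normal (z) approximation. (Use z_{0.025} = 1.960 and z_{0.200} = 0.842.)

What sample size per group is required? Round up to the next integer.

n = (z_{α/2} + z_β)² · (σ₁² + σ₂²) / δ²
  = (1.960 + 0.842)² · (2·2² = 8) / 0.8²
  = 7.8512 · 8 / 0.64
  = 98.14
Round up → n = 99 per group.

n = 99 per group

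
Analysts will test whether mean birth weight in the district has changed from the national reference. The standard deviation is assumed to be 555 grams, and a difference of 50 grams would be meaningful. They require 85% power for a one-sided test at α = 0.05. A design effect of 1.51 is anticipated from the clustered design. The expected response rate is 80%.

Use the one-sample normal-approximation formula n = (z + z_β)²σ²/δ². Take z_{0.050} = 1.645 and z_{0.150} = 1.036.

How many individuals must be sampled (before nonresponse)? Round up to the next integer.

n = (z_α + z_β)² · σ² / δ²
  = (1.645 + 1.036)² · 555² / 50²
  = 7.1878 · 308025 / 2500
  = 885.60
Design effect: 1.51 × 885.60 = 1337.26.
Adjust for 80% response: 1337.26 / 0.80 = 1671.58.
Round up → n = 1672.

n = 1672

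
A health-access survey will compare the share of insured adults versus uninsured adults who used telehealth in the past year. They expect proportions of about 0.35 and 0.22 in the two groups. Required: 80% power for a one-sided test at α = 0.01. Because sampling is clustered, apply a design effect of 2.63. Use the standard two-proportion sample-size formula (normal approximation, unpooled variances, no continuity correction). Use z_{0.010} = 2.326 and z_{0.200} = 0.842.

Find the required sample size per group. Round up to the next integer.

n = 624 per group

n = (z_α + z_β)² · [p₁(1−p₁) + p₂(1−p₂)] / (p₁ − p₂)²
  = (2.326 + 0.842)² · (0.35·0.65 + 0.22·0.78) / (0.13)²
  = (3.168)² · (0.2275 + 0.1716) / 0.0169
  = 10.0362 · 0.3991 / 0.0169
  = 237.01
Design effect: 2.63 × 237.01 = 623.33.
Round up → n = 624 per group.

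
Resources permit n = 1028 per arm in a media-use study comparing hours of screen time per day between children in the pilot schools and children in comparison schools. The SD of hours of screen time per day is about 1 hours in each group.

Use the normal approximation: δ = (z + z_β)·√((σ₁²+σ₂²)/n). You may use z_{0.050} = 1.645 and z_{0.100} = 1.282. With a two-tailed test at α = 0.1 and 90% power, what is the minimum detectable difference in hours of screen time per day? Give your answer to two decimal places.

δ = (z_{α/2} + z_β) · √((σ₁²+σ₂²)/n)
  = (1.645 + 1.282) · √(2/1028)
  = 2.927 · √0.00195
  = 2.927 · 0.0441
  = 0.1291

Minimum detectable difference ≈ 0.13 hours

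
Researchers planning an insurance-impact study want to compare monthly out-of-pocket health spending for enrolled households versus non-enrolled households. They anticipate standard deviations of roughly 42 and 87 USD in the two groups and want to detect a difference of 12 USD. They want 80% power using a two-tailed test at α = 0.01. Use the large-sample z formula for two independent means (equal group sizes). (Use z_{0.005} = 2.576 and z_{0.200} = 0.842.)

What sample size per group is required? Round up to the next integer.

n = (z_{α/2} + z_β)² · (σ₁² + σ₂²) / δ²
  = (2.576 + 0.842)² · (42² + 87² = 9333) / 12²
  = 11.6827 · 9333 / 144
  = 757.19
Round up → n = 758 per group.

n = 758 per group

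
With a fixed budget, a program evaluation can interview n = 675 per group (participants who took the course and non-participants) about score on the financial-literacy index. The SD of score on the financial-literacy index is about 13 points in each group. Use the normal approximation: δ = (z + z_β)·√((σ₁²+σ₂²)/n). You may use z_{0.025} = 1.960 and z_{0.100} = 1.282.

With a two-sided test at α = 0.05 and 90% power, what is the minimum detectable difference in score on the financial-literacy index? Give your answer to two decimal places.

δ = (z_{α/2} + z_β) · √((σ₁²+σ₂²)/n)
  = (1.960 + 1.282) · √(338/675)
  = 3.242 · √0.50074
  = 3.242 · 0.7076
  = 2.2941

Minimum detectable difference ≈ 2.29 points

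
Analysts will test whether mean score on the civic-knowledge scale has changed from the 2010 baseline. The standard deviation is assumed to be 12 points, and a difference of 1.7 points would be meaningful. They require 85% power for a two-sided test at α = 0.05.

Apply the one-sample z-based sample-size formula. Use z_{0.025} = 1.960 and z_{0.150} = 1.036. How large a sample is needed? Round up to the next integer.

n = (z_{α/2} + z_β)² · σ² / δ²
  = (1.960 + 1.036)² · 12² / 1.7²
  = 8.9760 · 144 / 2.89
  = 447.25
Round up → n = 448.

n = 448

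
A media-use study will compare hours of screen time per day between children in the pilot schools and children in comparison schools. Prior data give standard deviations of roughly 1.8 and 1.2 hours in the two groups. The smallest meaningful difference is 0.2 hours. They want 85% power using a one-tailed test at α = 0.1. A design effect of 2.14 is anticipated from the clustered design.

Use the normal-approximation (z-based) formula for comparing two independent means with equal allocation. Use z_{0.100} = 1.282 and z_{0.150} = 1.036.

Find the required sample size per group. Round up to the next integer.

n = 1346 per group

n = (z_α + z_β)² · (σ₁² + σ₂²) / δ²
  = (1.282 + 1.036)² · (1.8² + 1.2² = 4.68) / 0.2²
  = 5.3731 · 4.68 / 0.04
  = 628.66
Design effect: 2.14 × 628.66 = 1345.32.
Round up → n = 1346 per group.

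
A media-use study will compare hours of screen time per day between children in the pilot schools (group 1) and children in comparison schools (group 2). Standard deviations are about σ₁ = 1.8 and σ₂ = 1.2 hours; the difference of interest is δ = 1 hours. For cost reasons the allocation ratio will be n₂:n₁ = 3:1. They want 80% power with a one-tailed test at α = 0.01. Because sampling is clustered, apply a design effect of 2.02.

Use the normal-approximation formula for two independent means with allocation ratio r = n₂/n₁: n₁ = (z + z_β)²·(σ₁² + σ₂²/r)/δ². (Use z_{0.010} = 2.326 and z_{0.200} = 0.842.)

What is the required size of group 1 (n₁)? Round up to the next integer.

n₁ = (z_α + z_β)² · (σ₁² + σ₂²/r) / δ²
   = (2.326 + 0.842)² · (1.8² + 1.2²/3) / 1²
   = 10.0362 · (3.24 + 0.48) / 1
   = 10.0362 · 3.72 / 1
   = 37.33
Design effect: 2.02 × 37.33 = 75.42.
Round up → n₁ = 76; n₂ = r·n₁ = 3 × 76 = 228.

n₁ = 76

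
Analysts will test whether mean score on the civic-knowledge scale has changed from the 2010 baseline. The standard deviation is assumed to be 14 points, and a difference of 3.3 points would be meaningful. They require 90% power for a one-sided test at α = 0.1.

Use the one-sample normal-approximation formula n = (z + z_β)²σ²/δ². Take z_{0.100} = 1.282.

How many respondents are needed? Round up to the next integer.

n = (z_α + z_β)² · σ² / δ²
  = (1.282 + 1.282)² · 14² / 3.3²
  = 6.5741 · 196 / 10.89
  = 118.32
Round up → n = 119.

n = 119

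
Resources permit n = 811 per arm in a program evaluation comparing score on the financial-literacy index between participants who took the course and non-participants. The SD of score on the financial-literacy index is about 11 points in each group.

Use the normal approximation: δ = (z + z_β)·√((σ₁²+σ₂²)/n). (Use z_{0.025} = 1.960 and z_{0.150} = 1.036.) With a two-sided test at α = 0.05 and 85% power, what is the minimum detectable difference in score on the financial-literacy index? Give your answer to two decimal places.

δ = (z_{α/2} + z_β) · √((σ₁²+σ₂²)/n)
  = (1.960 + 1.036) · √(242/811)
  = 2.996 · √0.2984
  = 2.996 · 0.5463
  = 1.6366

Minimum detectable difference ≈ 1.64 points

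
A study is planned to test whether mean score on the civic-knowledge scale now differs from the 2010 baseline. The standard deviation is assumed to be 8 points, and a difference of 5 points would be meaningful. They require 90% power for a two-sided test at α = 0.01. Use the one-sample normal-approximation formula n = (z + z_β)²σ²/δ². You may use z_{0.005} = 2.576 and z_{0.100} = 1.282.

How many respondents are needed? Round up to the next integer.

n = 39

n = (z_{α/2} + z_β)² · σ² / δ²
  = (2.576 + 1.282)² · 8² / 5²
  = 14.8842 · 64 / 25
  = 38.10
Round up → n = 39.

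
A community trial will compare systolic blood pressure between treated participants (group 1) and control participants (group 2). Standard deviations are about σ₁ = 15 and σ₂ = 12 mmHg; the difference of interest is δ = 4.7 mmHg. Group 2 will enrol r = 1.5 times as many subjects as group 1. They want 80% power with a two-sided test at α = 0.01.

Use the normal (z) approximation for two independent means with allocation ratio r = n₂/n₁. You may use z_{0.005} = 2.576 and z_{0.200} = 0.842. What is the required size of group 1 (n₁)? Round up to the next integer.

n₁ = (z_{α/2} + z_β)² · (σ₁² + σ₂²/r) / δ²
   = (2.576 + 0.842)² · (15² + 12²/1.5) / 4.7²
   = 11.6827 · (225 + 96) / 22.09
   = 11.6827 · 321 / 22.09
   = 169.77
Round up → n₁ = 170; n₂ = r·n₁ = 1.5 × 170 = 255.

n₁ = 170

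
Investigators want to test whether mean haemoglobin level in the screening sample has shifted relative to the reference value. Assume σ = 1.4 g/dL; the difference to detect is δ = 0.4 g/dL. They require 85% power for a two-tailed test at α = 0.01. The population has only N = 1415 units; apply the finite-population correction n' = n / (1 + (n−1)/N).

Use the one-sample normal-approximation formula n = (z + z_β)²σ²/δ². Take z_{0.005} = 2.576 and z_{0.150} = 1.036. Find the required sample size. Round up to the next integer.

n = 144

n = (z_{α/2} + z_β)² · σ² / δ²
  = (2.576 + 1.036)² · 1.4² / 0.4²
  = 13.0465 · 1.96 / 0.16
  = 159.82
Finite-population correction (N = 1415): 159.82 / (1 + (159.82 − 1)/1415) = 143.69.
Round up → n = 144.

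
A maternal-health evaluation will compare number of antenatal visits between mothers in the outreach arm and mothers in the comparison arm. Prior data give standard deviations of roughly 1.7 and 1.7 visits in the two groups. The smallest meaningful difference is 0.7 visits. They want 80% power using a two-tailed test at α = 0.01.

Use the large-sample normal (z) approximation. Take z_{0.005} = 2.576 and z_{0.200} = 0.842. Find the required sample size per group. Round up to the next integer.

n = (z_{α/2} + z_β)² · (σ₁² + σ₂²) / δ²
  = (2.576 + 0.842)² · (1.7² + 1.7² = 5.78) / 0.7²
  = 11.6827 · 5.78 / 0.49
  = 137.81
Round up → n = 138 per group.

n = 138 per group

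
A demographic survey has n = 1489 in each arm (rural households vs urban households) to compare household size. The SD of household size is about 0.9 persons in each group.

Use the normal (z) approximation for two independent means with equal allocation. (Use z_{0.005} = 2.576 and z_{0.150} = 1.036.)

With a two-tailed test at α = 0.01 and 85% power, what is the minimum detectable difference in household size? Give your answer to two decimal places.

Minimum detectable difference ≈ 0.12 persons

δ = (z_{α/2} + z_β) · √((σ₁²+σ₂²)/n)
  = (2.576 + 1.036) · √(1.62/1489)
  = 3.612 · √0.00109
  = 3.612 · 0.0330
  = 0.1191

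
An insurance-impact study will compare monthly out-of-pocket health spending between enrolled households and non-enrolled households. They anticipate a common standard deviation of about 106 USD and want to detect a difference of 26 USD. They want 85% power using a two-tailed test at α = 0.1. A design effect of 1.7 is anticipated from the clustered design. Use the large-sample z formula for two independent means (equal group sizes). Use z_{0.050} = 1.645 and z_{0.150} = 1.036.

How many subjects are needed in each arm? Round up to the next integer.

n = 407 per group

n = (z_{α/2} + z_β)² · (σ₁² + σ₂²) / δ²
  = (1.645 + 1.036)² · (2·106² = 22472) / 26²
  = 7.1878 · 22472 / 676
  = 238.94
Design effect: 1.7 × 238.94 = 406.20.
Round up → n = 407 per group.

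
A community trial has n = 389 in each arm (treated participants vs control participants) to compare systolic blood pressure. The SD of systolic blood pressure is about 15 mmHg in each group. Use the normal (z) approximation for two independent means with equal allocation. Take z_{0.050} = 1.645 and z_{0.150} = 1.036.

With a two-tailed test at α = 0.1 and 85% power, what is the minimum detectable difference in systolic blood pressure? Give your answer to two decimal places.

δ = (z_{α/2} + z_β) · √((σ₁²+σ₂²)/n)
  = (1.645 + 1.036) · √(450/389)
  = 2.681 · √1.1568
  = 2.681 · 1.0756
  = 2.8836

Minimum detectable difference ≈ 2.88 mmHg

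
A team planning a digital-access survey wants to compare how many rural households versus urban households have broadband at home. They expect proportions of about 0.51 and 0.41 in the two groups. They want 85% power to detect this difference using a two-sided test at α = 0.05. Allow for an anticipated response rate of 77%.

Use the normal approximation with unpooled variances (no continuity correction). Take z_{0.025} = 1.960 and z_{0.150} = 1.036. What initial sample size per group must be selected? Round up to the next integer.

n = 574 per group

n = (z_{α/2} + z_β)² · [p₁(1−p₁) + p₂(1−p₂)] / (p₁ − p₂)²
  = (1.960 + 1.036)² · (0.51·0.49 + 0.41·0.59) / (0.10)²
  = (2.996)² · (0.2499 + 0.2419) / 0.0100
  = 8.9760 · 0.4918 / 0.0100
  = 441.44
Adjust for 77% response: 441.44 / 0.77 = 573.30.
Round up → n = 574 per group.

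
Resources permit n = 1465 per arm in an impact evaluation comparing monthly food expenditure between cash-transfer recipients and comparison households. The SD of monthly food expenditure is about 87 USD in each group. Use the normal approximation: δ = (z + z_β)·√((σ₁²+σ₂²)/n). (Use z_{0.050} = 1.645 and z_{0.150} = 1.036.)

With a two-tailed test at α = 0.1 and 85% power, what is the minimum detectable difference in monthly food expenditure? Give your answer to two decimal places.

δ = (z_{α/2} + z_β) · √((σ₁²+σ₂²)/n)
  = (1.645 + 1.036) · √(15138/1465)
  = 2.681 · √10.3331
  = 2.681 · 3.2145
  = 8.6181

Minimum detectable difference ≈ 8.62 USD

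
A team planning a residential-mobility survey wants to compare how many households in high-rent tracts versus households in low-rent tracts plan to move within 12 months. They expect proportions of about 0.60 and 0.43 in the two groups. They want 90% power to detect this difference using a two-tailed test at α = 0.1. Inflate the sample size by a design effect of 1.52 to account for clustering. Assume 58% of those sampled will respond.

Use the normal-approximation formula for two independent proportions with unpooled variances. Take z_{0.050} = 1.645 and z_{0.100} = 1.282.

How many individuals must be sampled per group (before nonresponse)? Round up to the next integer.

n = 377 per group

n = (z_{α/2} + z_β)² · [p₁(1−p₁) + p₂(1−p₂)] / (p₁ − p₂)²
  = (1.645 + 1.282)² · (0.60·0.40 + 0.43·0.57) / (0.17)²
  = (2.927)² · (0.2400 + 0.2451) / 0.0289
  = 8.5673 · 0.4851 / 0.0289
  = 143.81
Design effect: 1.52 × 143.81 = 218.59.
Adjust for 58% response: 218.59 / 0.58 = 376.87.
Round up → n = 377 per group.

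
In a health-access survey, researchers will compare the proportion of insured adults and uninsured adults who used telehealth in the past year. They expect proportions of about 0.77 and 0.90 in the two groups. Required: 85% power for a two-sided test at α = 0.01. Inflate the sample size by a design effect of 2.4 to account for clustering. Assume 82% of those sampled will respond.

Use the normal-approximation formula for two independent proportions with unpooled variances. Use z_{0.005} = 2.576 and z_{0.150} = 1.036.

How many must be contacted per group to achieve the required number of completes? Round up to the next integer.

n = (z_{α/2} + z_β)² · [p₁(1−p₁) + p₂(1−p₂)] / (p₁ − p₂)²
  = (2.576 + 1.036)² · (0.77·0.23 + 0.90·0.10) / (-0.13)²
  = (3.612)² · (0.1771 + 0.0900) / 0.0169
  = 13.0465 · 0.2671 / 0.0169
  = 206.20
Design effect: 2.4 × 206.20 = 494.87.
Adjust for 82% response: 494.87 / 0.82 = 603.50.
Round up → n = 604 per group.

n = 604 per group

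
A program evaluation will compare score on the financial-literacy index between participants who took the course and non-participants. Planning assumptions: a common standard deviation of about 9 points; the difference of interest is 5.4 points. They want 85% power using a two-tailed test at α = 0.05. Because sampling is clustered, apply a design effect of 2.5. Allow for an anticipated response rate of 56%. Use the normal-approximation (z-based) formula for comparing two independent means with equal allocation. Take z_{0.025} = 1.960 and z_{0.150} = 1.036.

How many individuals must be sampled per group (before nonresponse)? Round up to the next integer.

n = (z_{α/2} + z_β)² · (σ₁² + σ₂²) / δ²
  = (1.960 + 1.036)² · (2·9² = 162) / 5.4²
  = 8.9760 · 162 / 29.16
  = 49.87
Design effect: 2.5 × 49.87 = 124.67.
Adjust for 56% response: 124.67 / 0.56 = 222.62.
Round up → n = 223 per group.

n = 223 per group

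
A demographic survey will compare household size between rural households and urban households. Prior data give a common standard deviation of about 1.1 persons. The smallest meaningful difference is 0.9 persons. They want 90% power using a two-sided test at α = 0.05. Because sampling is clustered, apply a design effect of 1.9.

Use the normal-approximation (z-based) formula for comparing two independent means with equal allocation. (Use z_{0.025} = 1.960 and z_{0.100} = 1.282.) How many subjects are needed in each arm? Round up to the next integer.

n = 60 per group

n = (z_{α/2} + z_β)² · (σ₁² + σ₂²) / δ²
  = (1.960 + 1.282)² · (2·1.1² = 2.42) / 0.9²
  = 10.5106 · 2.42 / 0.81
  = 31.40
Design effect: 1.9 × 31.40 = 59.66.
Round up → n = 60 per group.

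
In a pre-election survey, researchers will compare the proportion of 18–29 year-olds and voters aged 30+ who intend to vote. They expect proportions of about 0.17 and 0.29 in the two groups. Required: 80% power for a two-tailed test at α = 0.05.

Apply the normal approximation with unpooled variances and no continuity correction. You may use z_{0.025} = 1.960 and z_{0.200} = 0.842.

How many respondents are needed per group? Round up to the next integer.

n = 190 per group

n = (z_{α/2} + z_β)² · [p₁(1−p₁) + p₂(1−p₂)] / (p₁ − p₂)²
  = (1.960 + 0.842)² · (0.17·0.83 + 0.29·0.71) / (-0.12)²
  = (2.802)² · (0.1411 + 0.2059) / 0.0144
  = 7.8512 · 0.3470 / 0.0144
  = 189.19
Round up → n = 190 per group.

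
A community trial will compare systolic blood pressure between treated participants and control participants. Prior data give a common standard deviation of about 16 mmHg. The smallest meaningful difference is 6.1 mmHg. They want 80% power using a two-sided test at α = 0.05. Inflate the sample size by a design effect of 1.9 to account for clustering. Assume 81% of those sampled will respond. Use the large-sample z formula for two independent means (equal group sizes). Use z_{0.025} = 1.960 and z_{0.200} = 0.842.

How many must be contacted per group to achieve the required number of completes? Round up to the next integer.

n = (z_{α/2} + z_β)² · (σ₁² + σ₂²) / δ²
  = (1.960 + 0.842)² · (2·16² = 512) / 6.1²
  = 7.8512 · 512 / 37.21
  = 108.03
Design effect: 1.9 × 108.03 = 205.26.
Adjust for 81% response: 205.26 / 0.81 = 253.40.
Round up → n = 254 per group.

n = 254 per group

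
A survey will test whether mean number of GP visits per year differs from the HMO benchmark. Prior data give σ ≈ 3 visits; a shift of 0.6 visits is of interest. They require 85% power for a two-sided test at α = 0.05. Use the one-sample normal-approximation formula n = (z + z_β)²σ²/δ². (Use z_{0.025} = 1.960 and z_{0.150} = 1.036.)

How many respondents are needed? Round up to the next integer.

n = (z_{α/2} + z_β)² · σ² / δ²
  = (1.960 + 1.036)² · 3² / 0.6²
  = 8.9760 · 9 / 0.36
  = 224.40
Round up → n = 225.

n = 225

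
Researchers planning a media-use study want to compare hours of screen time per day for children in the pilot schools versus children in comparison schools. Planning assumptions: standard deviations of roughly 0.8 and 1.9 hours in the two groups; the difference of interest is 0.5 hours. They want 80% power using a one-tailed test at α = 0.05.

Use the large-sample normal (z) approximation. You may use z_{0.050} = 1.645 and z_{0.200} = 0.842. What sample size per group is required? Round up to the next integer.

n = 106 per group

n = (z_α + z_β)² · (σ₁² + σ₂²) / δ²
  = (1.645 + 0.842)² · (0.8² + 1.9² = 4.25) / 0.5²
  = 6.1852 · 4.25 / 0.25
  = 105.15
Round up → n = 106 per group.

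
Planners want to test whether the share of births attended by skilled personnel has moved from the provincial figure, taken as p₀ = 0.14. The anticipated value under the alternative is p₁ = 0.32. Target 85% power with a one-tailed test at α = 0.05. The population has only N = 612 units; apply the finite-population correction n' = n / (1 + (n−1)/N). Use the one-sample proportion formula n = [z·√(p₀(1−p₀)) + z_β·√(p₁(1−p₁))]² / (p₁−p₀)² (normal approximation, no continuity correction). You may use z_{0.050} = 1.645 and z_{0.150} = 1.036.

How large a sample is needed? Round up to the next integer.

n = [z_α·√(p₀q₀) + z_β·√(p₁q₁)]² / (p₁ − p₀)²
  = [1.645·√(0.14·0.86) + 1.036·√(0.32·0.68)]² / (0.18)²
  = [1.645·0.3470 + 1.036·0.4665]² / 0.0324
  = [1.0541]² / 0.0324
  = 34.29
Finite-population correction (N = 612): 34.29 / (1 + (34.29 − 1)/612) = 32.52.
Round up → n = 33.

n = 33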